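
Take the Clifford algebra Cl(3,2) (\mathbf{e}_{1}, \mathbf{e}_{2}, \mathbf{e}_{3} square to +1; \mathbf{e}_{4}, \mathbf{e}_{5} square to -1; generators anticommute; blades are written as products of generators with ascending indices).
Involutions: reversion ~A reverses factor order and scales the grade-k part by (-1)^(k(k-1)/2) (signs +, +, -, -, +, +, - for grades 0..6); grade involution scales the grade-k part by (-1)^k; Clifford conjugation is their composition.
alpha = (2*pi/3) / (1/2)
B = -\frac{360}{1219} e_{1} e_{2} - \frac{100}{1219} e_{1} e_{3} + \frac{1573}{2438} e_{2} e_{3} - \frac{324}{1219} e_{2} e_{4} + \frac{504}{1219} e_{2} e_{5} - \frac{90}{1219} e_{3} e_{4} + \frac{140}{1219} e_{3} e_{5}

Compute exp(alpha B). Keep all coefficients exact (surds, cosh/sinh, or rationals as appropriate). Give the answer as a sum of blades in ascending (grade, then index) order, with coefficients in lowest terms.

B^2 term by term: the squares give (-\frac{360}{1219})^2*(e_{1} e_{2})^2 + (-\frac{100}{1219})^2*(e_{1} e_{3})^2 + (\frac{1573}{2438})^2*(e_{2} e_{3})^2 + (-\frac{324}{1219})^2*(e_{2} e_{4})^2 + (\frac{504}{1219})^2*(e_{2} e_{5})^2 + (-\frac{90}{1219})^2*(e_{3} e_{4})^2 + (\frac{140}{1219})^2*(e_{3} e_{5})^2 = \frac{129600}{1485961}*(-1) + \frac{10000}{1485961}*(-1) + \frac{2474329}{5943844}*(-1) + \frac{104976}{1485961}*(+1) + \frac{254016}{1485961}*(+1) + \frac{8100}{1485961}*(+1) + \frac{19600}{1485961}*(+1) = -\frac{1}{4} (each basis 2-blade squares to minus the product of its generators' squares); cross terms between blades sharing an index anticommute and cancel; the commuting (index-disjoint) pairs give grade-4 terms 2*c*c'*(blade product), which cancel blade by blade — e_{1} e_{2} e_{3} e_{4}: \frac{64800}{1485961} - \frac{64800}{1485961} = 0; e_{1} e_{2} e_{3} e_{5}: -\frac{100800}{1485961} + \frac{100800}{1485961} = 0; e_{2} e_{3} e_{4} e_{5}: \frac{90720}{1485961} - \frac{90720}{1485961} = 0 — confirming B is simple. So B^2 = -\frac{1}{4}.
B^2 = -\frac{1}{4} — the series telescopes trigonometrically here: l = \frac{1}{2}, alpha*l = \frac{2 \pi}{3}, so exp(alpha B) = cos(\frac{2 \pi}{3}) + (sin(\frac{2 \pi}{3})/(\frac{1}{2}))*B = - \frac{1}{2} + (\sqrt{3})*B.
Answer: - \frac{1}{2} - \frac{360 \sqrt{3}}{1219} e_{1} e_{2} - \frac{100 \sqrt{3}}{1219} e_{1} e_{3} + \frac{1573 \sqrt{3}}{2438} e_{2} e_{3} - \frac{324 \sqrt{3}}{1219} e_{2} e_{4} + \frac{504 \sqrt{3}}{1219} e_{2} e_{5} - \frac{90 \sqrt{3}}{1219} e_{3} e_{4} + \frac{140 \sqrt{3}}{1219} e_{3} e_{5}


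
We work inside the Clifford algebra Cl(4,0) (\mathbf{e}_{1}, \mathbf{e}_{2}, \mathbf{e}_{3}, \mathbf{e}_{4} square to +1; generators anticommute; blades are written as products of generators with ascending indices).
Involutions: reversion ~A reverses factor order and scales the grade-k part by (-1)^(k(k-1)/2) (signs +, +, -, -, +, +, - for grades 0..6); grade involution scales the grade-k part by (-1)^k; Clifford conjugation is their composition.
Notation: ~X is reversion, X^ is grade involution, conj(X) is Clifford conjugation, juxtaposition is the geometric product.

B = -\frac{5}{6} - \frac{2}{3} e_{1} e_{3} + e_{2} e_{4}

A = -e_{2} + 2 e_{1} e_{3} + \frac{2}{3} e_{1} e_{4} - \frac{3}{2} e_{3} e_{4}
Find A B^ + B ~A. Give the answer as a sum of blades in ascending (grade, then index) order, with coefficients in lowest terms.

first term: \frac{4}{3} + \frac{5}{6} e_{2} - e_{4} - \frac{2}{3} e_{1} e_{2} - \frac{5}{3} e_{1} e_{3} - \frac{14}{9} e_{1} e_{4} - \frac{3}{2} e_{2} e_{3} + \frac{29}{36} e_{3} e_{4} - \frac{2}{3} e_{1} e_{2} e_{3} - 2 e_{1} e_{2} e_{3} e_{4}
second term: -\frac{4}{3} + \frac{5}{6} e_{2} + e_{4} - \frac{2}{3} e_{1} e_{2} + \frac{5}{3} e_{1} e_{3} - \frac{4}{9} e_{1} e_{4} - \frac{3}{2} e_{2} e_{3} - \frac{61}{36} e_{3} e_{4} - \frac{2}{3} e_{1} e_{2} e_{3} + 2 e_{1} e_{2} e_{3} e_{4}
Answer: \frac{5}{3} e_{2} - \frac{4}{3} e_{1} e_{2} - 2 e_{1} e_{4} - 3 e_{2} e_{3} - \frac{8}{9} e_{3} e_{4} - \frac{4}{3} e_{1} e_{2} e_{3}


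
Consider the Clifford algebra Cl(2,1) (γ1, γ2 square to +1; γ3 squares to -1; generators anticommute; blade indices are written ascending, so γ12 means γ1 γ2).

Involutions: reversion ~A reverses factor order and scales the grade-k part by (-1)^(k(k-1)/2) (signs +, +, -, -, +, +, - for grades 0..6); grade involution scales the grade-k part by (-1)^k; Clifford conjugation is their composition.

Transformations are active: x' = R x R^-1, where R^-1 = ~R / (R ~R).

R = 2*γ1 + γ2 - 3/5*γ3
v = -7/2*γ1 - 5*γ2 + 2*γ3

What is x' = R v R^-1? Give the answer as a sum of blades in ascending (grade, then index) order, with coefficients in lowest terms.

~R = 2*γ1 + γ2 - 3/5*γ3, and R ~R = 116/25, so R^-1 = ~R / (116/25).
R v = -54/5 - 13/2*γ12 + 19/10*γ13 - γ23
Answer: -337/58*γ1 + 10/29*γ2 + 23/29*γ3


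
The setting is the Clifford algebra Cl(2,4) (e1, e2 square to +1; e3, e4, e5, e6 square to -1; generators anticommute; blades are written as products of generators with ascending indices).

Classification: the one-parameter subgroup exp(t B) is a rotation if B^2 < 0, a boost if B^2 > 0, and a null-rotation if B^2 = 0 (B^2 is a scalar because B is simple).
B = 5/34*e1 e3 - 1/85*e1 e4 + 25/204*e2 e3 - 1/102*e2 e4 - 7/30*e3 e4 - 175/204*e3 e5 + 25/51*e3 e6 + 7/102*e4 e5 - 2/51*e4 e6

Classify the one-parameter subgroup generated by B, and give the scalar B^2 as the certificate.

B^2 term by term: the squares give (5/34)^2*(e1 e3)^2 + (-1/85)^2*(e1 e4)^2 + (25/204)^2*(e2 e3)^2 + (-1/102)^2*(e2 e4)^2 + (-7/30)^2*(e3 e4)^2 + (-175/204)^2*(e3 e5)^2 + (25/51)^2*(e3 e6)^2 + (7/102)^2*(e4 e5)^2 + (-2/51)^2*(e4 e6)^2 = 25/1156*(+1) + 1/7225*(+1) + 625/41616*(+1) + 1/10404*(+1) + 49/900*(-1) + 30625/41616*(-1) + 625/2601*(-1) + 49/10404*(-1) + 4/2601*(-1) = -1 (each basis 2-blade squares to minus the product of its generators' squares); cross terms between blades sharing an index anticommute and cancel; the commuting (index-disjoint) pairs give grade-4 terms 2*c*c'*(blade product), which cancel blade by blade — e1 e2 e3 e4: 5/1734 - 5/1734 = 0; e1 e3 e4 e5: 35/1734 - 35/1734 = 0; e1 e3 e4 e6: -10/867 + 10/867 = 0; e2 e3 e4 e5: 175/10404 - 175/10404 = 0; e2 e3 e4 e6: -25/2601 + 25/2601 = 0; e3 e4 e5 e6: -175/2601 + 175/2601 = 0 — confirming B is simple. So B^2 = -1.
Answer: rotation, certificate B^2 = -1. B^2 = -1 is basis-independent, so its sign is the whole story.


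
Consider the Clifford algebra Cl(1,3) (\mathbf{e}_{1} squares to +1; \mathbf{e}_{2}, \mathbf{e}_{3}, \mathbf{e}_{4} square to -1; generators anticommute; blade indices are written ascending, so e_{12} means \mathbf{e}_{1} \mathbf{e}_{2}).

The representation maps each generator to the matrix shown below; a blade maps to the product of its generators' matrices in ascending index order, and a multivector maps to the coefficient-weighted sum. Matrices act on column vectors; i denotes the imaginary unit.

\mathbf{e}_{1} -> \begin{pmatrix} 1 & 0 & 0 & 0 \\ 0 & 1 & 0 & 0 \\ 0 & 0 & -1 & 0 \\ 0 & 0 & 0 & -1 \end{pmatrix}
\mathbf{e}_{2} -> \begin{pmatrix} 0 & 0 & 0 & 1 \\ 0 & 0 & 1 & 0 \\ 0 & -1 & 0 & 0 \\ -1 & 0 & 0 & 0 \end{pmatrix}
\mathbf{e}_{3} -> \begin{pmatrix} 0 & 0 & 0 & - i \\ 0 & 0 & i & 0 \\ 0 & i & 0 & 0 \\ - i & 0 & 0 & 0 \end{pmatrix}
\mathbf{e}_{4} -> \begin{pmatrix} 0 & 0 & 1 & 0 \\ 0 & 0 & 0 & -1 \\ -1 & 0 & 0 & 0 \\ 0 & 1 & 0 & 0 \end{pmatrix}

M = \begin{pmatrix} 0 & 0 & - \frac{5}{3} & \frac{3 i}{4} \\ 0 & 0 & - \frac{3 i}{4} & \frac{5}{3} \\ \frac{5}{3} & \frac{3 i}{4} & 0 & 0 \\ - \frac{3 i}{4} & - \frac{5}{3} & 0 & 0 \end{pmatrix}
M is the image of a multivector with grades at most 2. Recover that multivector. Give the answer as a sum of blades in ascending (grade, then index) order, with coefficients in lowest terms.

Method: the blade images are trace-orthogonal — tr(rho(e_A) rho(e_B)^-1) = 4 if A = B and 0 otherwise — and rho(e_A)^-1 = (e_A)^2 * rho(e_A) with (e_A)^2 = +1 or -1, so the coefficient of e_A in the preimage is (e_A)^2 * tr(M rho(e_A))/4.
Nonzero projections over blades of grade <= 2: e_{4}: (e_{4})^2 = -1, tr(M rho(e_{4})) = \frac{20}{3}, coefficient -\frac{5}{3}; e_{13}: (e_{13})^2 = +1, tr(M rho(e_{13})) = -3, coefficient -\frac{3}{4}. Every other blade of grade <= 2 projects to 0.
Answer: -\frac{5}{3} e_{4} - \frac{3}{4} e_{13}


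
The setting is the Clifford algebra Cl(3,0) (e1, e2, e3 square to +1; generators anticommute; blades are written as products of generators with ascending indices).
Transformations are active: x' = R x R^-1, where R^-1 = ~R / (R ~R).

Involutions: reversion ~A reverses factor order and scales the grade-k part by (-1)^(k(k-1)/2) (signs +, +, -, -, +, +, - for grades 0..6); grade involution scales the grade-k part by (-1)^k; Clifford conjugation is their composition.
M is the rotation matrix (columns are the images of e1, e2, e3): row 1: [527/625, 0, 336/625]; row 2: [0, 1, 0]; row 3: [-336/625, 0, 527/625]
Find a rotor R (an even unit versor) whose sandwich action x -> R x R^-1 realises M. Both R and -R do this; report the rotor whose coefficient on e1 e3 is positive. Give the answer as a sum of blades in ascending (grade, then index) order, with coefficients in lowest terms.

Method: write R = a + b12*e1 e2 + b13*e1 e3 + b23*e2 e3 with a^2 + b12^2 + b13^2 + b23^2 = 1 (so R^-1 = ~R). Expanding the columns R e_j ~R gives tr M = 4a^2 - 1 and, from the antisymmetric part, M21 - M12 = -4a*b12, M13 - M31 = 4a*b13, M32 - M23 = -4a*b23.
Here tr M = 1679/625, so a^2 = (1 + tr M)/4 = 576/625 and a = ±24/25. Taking a = 24/25: M21 - M12 = 0, M13 - M31 = 672/625, M32 - M23 = 0, giving b12 = 0, b13 = 7/25, b23 = 0, i.e. R = 24/25 + 7/25*e1 e3.
Its e1 e3 coefficient is already positive.
Answer: 24/25 + 7/25*e1 e3. Why the constraint matters: R and -R act identically through the sandwich — M has trace 1679/625 either way — so only the sign condition on e1 e3 picks one of the two preimages.


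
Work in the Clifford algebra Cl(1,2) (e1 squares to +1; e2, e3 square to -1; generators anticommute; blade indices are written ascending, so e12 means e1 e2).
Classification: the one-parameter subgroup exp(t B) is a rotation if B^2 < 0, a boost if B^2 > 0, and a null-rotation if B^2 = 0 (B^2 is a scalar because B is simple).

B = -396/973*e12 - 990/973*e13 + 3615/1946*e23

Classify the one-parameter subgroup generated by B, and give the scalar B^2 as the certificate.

B^2 term by term: the squares give (-396/973)^2*(e12)^2 + (-990/973)^2*(e13)^2 + (3615/1946)^2*(e23)^2 = 156816/946729*(+1) + 980100/946729*(+1) + 13068225/3786916*(-1) = -9/4 (each basis 2-blade squares to minus the product of its generators' squares); cross terms between blades sharing an index anticommute and cancel. So B^2 = -9/4.
Answer: rotation, certificate B^2 = -9/4. Because -9/4 is invariant under every versor sandwich, the classification follows from its sign alone.


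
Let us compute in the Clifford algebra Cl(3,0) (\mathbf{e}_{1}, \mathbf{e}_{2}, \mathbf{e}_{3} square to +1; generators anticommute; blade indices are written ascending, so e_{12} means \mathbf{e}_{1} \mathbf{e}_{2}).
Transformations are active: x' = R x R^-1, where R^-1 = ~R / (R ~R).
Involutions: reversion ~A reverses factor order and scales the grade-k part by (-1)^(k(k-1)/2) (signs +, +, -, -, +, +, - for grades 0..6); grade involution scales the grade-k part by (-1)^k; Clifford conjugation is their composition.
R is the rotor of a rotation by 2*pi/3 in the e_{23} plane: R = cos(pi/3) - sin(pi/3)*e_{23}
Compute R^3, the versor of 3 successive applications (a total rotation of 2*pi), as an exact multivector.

Rotor phase runs at HALF the rotation angle; powers of one rotor simply add phase, so after 3 steps in e_{23} the phase is 3*pi/3 = \pi and R^3 = cos(\pi) - sin(\pi)*e_{23}.
cos(\pi) = -1 and sin(\pi) = 0, so R^3 = -1. The total rotation 2*pi is 1 full turn, so every vector returns to itself, yet the rotor is -1, on the OTHER sheet of the double cover (an odd number of 2*pi turns).
Answer: -1


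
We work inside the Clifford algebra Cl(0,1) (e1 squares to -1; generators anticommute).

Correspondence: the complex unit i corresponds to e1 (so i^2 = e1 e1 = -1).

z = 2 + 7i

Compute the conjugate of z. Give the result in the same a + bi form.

In blades: z = 2 + 7*e1.
Conjugation here is Clifford conjugation: the scalar is fixed and the grade-1 and grade-2 blades all flip sign, giving 2 - 7*e1; translating back:
Answer: 2 - 7i


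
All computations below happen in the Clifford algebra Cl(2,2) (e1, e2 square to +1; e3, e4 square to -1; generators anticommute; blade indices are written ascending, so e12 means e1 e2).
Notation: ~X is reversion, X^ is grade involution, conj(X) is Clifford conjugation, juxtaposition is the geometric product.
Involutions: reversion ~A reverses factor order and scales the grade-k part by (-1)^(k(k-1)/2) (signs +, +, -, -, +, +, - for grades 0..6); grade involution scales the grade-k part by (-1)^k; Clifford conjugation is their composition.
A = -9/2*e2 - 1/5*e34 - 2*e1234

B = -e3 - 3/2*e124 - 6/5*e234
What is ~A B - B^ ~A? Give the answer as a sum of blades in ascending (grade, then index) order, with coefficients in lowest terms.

first term: -12/5*e1 + 6/25*e2 + 3*e3 - 1/5*e4 - 27/4*e14 + 9/2*e23 + 27/5*e34 + 3/10*e123 + 2*e124
second term: -12/5*e1 - 6/25*e2 + 3*e3 - 1/5*e4 + 27/4*e14 + 9/2*e23 - 27/5*e34 + 3/10*e123 + 2*e124
Answer: 12/25*e2 - 27/2*e14 + 54/5*e34


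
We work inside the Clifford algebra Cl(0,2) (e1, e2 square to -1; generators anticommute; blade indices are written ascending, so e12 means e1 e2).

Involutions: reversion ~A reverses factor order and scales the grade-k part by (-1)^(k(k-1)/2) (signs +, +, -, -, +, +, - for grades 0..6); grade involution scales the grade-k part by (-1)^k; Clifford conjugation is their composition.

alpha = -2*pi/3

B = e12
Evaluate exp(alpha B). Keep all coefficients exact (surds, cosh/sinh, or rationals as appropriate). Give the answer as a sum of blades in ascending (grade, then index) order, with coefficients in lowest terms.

B^2 = (1)^2*(e12)^2 = 1*(-1) = -1 (a basis 2-blade squares to minus the product of its generators' squares).
B^2 = -1 — since the square is negative, the closed form is circular: l = 1, alpha*l = -2*pi/3, so exp(alpha B) = cos(-2*pi/3) + (sin(-2*pi/3)/1)*B = -1/2 + (-sqrt(3)/2)*B.
Answer: -1/2 - sqrt(3)/2*e12


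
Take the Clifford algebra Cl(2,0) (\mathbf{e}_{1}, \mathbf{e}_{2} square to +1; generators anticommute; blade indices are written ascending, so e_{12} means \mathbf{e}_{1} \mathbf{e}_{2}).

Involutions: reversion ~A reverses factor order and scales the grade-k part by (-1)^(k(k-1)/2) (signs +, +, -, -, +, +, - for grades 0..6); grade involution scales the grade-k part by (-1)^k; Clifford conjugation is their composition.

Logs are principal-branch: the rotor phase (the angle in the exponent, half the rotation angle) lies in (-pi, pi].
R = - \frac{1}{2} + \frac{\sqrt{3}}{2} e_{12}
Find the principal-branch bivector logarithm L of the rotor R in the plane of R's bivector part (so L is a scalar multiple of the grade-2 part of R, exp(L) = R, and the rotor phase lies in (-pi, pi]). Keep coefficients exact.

The scalar part of R is - \frac{1}{2}, which fixes the principal-branch rotor phase; the unit plane is then the bivector part divided by the sine of that phase, and L is that plane scaled by the phase.
Concretely: cos(phase) = - \frac{1}{2} gives phase = ±\frac{2 \pi}{3}, and since phase/sin(phase) is even the sign is immaterial: L = (phase/sin(phase)) * <R>_2 = (\frac{4 \sqrt{3} \pi}{9}) * <R>_2.
Answer: \frac{2 \pi}{3} e_{12}


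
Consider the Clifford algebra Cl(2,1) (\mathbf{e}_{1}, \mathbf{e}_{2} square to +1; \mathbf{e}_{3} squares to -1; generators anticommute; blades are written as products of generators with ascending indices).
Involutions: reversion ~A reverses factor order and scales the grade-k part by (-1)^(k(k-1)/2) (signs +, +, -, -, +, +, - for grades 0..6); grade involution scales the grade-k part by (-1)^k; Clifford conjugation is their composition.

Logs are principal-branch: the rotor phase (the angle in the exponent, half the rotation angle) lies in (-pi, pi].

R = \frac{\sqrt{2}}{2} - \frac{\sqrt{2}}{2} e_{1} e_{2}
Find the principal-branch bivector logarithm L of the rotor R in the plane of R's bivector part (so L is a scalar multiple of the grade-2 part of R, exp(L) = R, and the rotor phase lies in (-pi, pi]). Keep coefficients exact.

The scalar part of R is \frac{\sqrt{2}}{2}, so the principal-branch rotor phase is pinned; divide the bivector part by its sine to get the unit plane — L is the phase times that plane.
Concretely: cos(phase) = \frac{\sqrt{2}}{2} gives phase = ±\frac{\pi}{4}, and since phase/sin(phase) is even the sign is immaterial: L = (phase/sin(phase)) * <R>_2 = (\frac{\sqrt{2} \pi}{4}) * <R>_2.
Answer: - \frac{\pi}{4} e_{1} e_{2}


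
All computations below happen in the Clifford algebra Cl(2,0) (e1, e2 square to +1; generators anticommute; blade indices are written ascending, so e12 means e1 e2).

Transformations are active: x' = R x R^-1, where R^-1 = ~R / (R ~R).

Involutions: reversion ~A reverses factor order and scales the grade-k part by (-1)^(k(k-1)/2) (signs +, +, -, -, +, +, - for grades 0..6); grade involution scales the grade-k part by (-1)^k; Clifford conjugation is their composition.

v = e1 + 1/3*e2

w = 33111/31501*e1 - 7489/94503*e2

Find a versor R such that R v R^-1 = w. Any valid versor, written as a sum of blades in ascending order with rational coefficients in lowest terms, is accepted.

Reasoning: v^2 = w^2 = 10/9 since conjugation preserves the quadratic form; R = v + w = 64612/31501*e1 + 8004/31501*e2 is then valid when invertible, keeping its own part and reversing (v - w)/2.
Answer: 64612/31501*e1 + 8004/31501*e2


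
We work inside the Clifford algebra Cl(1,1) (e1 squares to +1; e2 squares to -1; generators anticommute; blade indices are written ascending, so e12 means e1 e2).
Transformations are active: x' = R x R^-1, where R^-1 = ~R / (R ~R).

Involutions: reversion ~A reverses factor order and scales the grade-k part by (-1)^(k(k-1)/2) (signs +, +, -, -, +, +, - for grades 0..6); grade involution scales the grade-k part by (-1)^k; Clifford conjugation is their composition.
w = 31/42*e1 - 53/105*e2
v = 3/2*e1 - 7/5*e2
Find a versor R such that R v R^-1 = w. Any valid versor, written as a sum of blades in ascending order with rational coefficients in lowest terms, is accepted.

Equal squares first: v^2 = w^2 = 29/100. Then v + w = 47/21*e1 - 40/21*e2 is a versor taking v to w, provided it is invertible.
Answer: 47/21*e1 - 40/21*e2


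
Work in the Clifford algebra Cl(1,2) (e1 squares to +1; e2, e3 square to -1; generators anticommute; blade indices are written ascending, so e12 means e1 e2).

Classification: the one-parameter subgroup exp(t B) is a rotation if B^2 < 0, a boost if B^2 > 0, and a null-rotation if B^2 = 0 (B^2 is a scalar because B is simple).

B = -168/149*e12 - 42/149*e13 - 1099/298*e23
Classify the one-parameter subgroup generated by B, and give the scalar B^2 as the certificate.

B^2 term by term: the squares give (-168/149)^2*(e12)^2 + (-42/149)^2*(e13)^2 + (-1099/298)^2*(e23)^2 = 28224/22201*(+1) + 1764/22201*(+1) + 1207801/88804*(-1) = -49/4 (each basis 2-blade squares to minus the product of its generators' squares); cross terms between blades sharing an index anticommute and cancel. So B^2 = -49/4.
Answer: rotation, certificate B^2 = -49/4. Note: conjugating B changes its blade decomposition but never the scalar B^2 = -49/4, whose sign settles the classification.


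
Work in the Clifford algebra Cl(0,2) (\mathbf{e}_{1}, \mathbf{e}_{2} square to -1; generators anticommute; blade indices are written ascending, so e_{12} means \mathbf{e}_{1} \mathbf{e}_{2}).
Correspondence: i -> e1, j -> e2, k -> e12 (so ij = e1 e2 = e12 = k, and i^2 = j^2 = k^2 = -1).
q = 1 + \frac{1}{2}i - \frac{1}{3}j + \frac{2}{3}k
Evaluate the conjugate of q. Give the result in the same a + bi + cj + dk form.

In blades: q = 1 + \frac{1}{2} e_{1} - \frac{1}{3} e_{2} + \frac{2}{3} e_{12}.
Conjugation here is Clifford conjugation: the scalar is fixed and the grade-1 and grade-2 blades all flip sign, giving 1 - \frac{1}{2} e_{1} + \frac{1}{3} e_{2} - \frac{2}{3} e_{12}; translating back:
Answer: 1 - \frac{1}{2}i + \frac{1}{3}j - \frac{2}{3}k


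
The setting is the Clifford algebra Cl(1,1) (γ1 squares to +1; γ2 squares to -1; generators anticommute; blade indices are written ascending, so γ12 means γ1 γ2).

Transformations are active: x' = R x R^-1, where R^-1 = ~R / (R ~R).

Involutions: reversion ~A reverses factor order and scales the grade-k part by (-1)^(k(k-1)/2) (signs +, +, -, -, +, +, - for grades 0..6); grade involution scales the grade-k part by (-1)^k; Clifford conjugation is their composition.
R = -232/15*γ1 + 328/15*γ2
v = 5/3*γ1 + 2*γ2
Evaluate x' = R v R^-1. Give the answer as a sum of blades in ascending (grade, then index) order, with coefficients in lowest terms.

~R = -232/15*γ1 + 328/15*γ2, and R ~R = -3584/15, so R^-1 = ~R / (-3584/15).
R v = -3128/45 - 3032/45*γ12
Answer: -13439/1260*γ1 + 13511/1260*γ2


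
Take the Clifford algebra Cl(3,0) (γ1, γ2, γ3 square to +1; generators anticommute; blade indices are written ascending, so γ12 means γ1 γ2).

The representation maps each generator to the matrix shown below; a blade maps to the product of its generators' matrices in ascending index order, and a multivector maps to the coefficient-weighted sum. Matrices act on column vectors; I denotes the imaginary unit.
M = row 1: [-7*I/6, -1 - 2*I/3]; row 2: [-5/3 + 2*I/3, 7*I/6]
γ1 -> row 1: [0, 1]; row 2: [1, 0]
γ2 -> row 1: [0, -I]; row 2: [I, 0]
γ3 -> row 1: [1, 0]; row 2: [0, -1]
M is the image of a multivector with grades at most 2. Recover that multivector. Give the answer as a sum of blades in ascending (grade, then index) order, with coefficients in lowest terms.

Method: 1, rho(γ1), rho(γ2), rho(γ3) form a trace-orthogonal basis of the 2x2 complex matrices (tr(X Y) = 2 if X = Y, else 0), so M = m0*1 + m1*rho(γ1) + m2*rho(γ2) + m3*rho(γ3) with m0 = tr(M)/2 = 0, m1 = tr(M rho(γ1))/2 = -4/3, m2 = tr(M rho(γ2))/2 = 2/3 + I/3, m3 = tr(M rho(γ3))/2 = -7*I/6.
Multiplying table entries, the bivector images are rho(γ12) = I*rho(γ3), rho(γ13) = -I*rho(γ2), rho(γ23) = I*rho(γ1); with real blade coefficients the real parts of m0..m3 are the coefficients of 1, γ1, γ2, γ3 and the imaginary parts give the bivectors (γ23: Im m1, γ13: -Im m2, γ12: Im m3).
Answer: -4/3*γ1 + 2/3*γ2 - 7/6*γ12 - 1/3*γ13


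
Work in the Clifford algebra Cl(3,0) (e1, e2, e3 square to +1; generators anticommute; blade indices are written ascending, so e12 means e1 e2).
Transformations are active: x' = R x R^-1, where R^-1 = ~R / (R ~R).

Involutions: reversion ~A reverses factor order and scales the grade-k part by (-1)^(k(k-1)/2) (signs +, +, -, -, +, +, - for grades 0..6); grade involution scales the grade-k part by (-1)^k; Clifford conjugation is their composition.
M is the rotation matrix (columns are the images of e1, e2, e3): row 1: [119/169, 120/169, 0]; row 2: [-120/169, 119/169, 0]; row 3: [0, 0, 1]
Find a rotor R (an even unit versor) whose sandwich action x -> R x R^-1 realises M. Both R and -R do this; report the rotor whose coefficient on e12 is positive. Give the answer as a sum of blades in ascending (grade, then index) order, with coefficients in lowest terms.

Method: write R = a + b12*e12 + b13*e13 + b23*e23 with a^2 + b12^2 + b13^2 + b23^2 = 1 (so R^-1 = ~R). Expanding the columns R e_j ~R gives tr M = 4a^2 - 1 and, from the antisymmetric part, M21 - M12 = -4a*b12, M13 - M31 = 4a*b13, M32 - M23 = -4a*b23.
Here tr M = 407/169, so a^2 = (1 + tr M)/4 = 144/169 and a = ±12/13. Taking a = 12/13: M21 - M12 = -240/169, M13 - M31 = 0, M32 - M23 = 0, giving b12 = 5/13, b13 = 0, b23 = 0, i.e. R = 12/13 + 5/13*e12.
Its e12 coefficient is already positive.
Answer: 12/13 + 5/13*e12. Key observation: the double cover Spin(3) -> SO(3) sends R and -R to the same matrix (trace 407/169 here), so the stated sign of the e12 coefficient is what selects one sheet.


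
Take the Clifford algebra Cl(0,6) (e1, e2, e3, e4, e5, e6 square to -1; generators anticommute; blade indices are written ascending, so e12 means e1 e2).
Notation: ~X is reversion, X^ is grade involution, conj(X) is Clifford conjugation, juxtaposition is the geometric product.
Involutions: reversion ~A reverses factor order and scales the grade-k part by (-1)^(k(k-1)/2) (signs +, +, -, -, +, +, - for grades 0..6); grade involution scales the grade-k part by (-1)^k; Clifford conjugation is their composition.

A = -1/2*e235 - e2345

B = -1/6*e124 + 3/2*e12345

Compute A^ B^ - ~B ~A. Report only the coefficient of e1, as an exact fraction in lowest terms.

first term: 3/2*e1 - 3/4*e14 - 1/6*e135 - 1/12*e1345
second term: -3/2*e1 + 3/4*e14 - 1/6*e135 - 1/12*e1345
Answer: 3


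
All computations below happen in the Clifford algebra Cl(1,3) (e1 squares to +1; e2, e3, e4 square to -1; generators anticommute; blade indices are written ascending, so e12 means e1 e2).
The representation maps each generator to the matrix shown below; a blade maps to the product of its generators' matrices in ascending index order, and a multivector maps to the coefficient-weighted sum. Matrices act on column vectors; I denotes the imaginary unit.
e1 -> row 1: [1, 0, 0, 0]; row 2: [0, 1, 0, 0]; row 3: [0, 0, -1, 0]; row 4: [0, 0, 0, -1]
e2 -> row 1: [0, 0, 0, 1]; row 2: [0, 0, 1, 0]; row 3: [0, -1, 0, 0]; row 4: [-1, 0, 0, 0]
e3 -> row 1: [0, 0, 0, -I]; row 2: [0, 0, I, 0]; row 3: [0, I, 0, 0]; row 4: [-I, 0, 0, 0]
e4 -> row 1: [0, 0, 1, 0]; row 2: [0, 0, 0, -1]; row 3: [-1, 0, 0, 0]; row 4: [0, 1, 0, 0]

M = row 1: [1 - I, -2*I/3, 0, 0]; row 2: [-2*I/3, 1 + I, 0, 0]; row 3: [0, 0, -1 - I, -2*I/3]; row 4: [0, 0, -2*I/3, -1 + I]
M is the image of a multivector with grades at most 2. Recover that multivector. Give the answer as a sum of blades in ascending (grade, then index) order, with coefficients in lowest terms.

Method: the blade images are trace-orthogonal — tr(rho(e_A) rho(e_B)^-1) = 4 if A = B and 0 otherwise — and rho(e_A)^-1 = (e_A)^2 * rho(e_A) with (e_A)^2 = +1 or -1, so the coefficient of e_A in the preimage is (e_A)^2 * tr(M rho(e_A))/4.
Nonzero projections over blades of grade <= 2: e1: (e1)^2 = +1, tr(M rho(e1)) = 4, coefficient 1; e23: (e23)^2 = -1, tr(M rho(e23)) = -4, coefficient 1; e34: (e34)^2 = -1, tr(M rho(e34)) = -8/3, coefficient 2/3. Every other blade of grade <= 2 projects to 0.
Answer: e1 + e23 + 2/3*e34


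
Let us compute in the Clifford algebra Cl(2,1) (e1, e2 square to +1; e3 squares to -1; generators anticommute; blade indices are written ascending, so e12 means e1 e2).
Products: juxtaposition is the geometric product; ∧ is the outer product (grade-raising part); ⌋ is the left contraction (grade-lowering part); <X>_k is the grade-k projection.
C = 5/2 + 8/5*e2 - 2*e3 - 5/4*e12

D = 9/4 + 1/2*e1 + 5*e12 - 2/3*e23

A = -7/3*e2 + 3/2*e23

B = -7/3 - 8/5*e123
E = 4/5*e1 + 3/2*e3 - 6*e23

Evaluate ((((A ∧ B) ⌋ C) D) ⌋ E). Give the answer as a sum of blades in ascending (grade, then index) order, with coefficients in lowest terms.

step 1: 49/9*e2 - 7/2*e23
step 2: 392/45 + 245/36*e1
step 3: 8281/360 + 14161/720*e1 + 1225/36*e2 + 392/9*e12 - 784/135*e23 - 245/54*e123
step 4: 45521/900 + 8281/450*e1 - 13573/80*e3 - 8281/60*e23
Answer: 45521/900 + 8281/450*e1 - 13573/80*e3 - 8281/60*e23


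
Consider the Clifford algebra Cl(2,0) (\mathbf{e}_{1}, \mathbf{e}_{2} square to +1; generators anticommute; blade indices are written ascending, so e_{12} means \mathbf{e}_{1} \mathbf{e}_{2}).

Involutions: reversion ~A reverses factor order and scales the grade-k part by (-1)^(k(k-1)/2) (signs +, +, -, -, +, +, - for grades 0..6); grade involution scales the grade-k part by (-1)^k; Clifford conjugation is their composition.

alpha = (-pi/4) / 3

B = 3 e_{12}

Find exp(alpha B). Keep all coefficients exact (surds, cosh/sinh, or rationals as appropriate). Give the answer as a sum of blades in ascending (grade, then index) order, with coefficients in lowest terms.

B^2 = (3)^2*(e_{12})^2 = 9*(-1) = -9 (a basis 2-blade squares to minus the product of its generators' squares).
B^2 = -9 — the series telescopes trigonometrically here: l = 3, alpha*l = - \frac{\pi}{4}, so exp(alpha B) = cos(- \frac{\pi}{4}) + (sin(- \frac{\pi}{4})/3)*B = \frac{\sqrt{2}}{2} + (- \frac{\sqrt{2}}{6})*B.
Answer: \frac{\sqrt{2}}{2} - \frac{\sqrt{2}}{2} e_{12}


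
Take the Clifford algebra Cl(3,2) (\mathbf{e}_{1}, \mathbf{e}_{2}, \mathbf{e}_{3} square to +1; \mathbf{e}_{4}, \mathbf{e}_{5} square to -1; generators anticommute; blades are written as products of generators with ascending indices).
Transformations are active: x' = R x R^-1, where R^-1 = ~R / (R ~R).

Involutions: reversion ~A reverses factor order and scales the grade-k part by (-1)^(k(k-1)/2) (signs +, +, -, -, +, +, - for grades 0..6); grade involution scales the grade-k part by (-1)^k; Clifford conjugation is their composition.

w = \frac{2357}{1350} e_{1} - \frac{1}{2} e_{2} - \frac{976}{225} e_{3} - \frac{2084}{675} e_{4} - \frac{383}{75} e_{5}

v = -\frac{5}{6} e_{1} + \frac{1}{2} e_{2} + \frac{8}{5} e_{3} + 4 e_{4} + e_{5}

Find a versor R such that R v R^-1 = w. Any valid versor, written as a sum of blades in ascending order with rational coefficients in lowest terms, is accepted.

Equal squares first: v^2 = w^2 = -\frac{6073}{450}. Then v + w = \frac{616}{675} e_{1} - \frac{616}{225} e_{3} + \frac{616}{675} e_{4} - \frac{308}{75} e_{5} is a versor taking v to w, provided it is invertible.
Answer: \frac{616}{675} e_{1} - \frac{616}{225} e_{3} + \frac{616}{675} e_{4} - \frac{308}{75} e_{5}


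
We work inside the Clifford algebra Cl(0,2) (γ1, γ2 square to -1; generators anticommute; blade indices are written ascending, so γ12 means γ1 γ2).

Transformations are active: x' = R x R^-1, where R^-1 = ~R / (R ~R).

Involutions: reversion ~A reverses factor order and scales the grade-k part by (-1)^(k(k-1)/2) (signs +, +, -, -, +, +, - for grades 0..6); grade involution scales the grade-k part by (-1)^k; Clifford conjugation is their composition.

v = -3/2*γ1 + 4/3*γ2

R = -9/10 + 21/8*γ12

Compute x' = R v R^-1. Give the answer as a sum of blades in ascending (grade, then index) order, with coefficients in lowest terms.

~R = -9/10 - 21/8*γ12, and R ~R = 12321/1600, so R^-1 = ~R / (12321/1600).
R v = -43/20*γ1 - 411/80*γ2
Answer: 5483/2738*γ1 - 544/4107*γ2


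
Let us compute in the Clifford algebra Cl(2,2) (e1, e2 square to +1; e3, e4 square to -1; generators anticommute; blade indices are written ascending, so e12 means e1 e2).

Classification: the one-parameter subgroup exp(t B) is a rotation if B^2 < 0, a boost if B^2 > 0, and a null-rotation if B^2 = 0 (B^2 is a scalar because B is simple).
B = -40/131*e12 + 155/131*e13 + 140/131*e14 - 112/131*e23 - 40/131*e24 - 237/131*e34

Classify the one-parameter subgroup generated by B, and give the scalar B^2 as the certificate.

B^2 term by term: the squares give (-40/131)^2*(e12)^2 + (155/131)^2*(e13)^2 + (140/131)^2*(e14)^2 + (-112/131)^2*(e23)^2 + (-40/131)^2*(e24)^2 + (-237/131)^2*(e34)^2 = 1600/17161*(-1) + 24025/17161*(+1) + 19600/17161*(+1) + 12544/17161*(+1) + 1600/17161*(+1) + 56169/17161*(-1) = 0 (each basis 2-blade squares to minus the product of its generators' squares); cross terms between blades sharing an index anticommute and cancel; the commuting (index-disjoint) pairs give grade-4 terms 2*c*c'*(blade product), which cancel blade by blade — e1234: 18960/17161 + 12400/17161 - 31360/17161 = 0 — confirming B is simple. So B^2 = 0.
Answer: null-rotation, certificate B^2 = 0. No conjugation can change B^2 = 0; the sign gives the class.


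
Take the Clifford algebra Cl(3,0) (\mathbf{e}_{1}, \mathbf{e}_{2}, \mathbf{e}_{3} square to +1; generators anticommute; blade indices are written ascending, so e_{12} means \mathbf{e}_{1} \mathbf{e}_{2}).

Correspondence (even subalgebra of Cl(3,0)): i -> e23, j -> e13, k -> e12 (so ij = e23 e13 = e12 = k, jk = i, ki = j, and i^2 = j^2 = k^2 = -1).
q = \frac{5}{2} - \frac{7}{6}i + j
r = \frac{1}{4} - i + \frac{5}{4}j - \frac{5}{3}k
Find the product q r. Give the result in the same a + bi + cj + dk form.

In blades: q = \frac{5}{2} + e_{13} - \frac{7}{6} e_{23}, r = \frac{1}{4} - \frac{5}{3} e_{12} + \frac{5}{4} e_{13} - e_{23}.
Distribute q over r term by term (generator squares from the signature, products reordered to ascending indices): (\frac{5}{2})*r = \frac{5}{8} - \frac{25}{6} e_{12} + \frac{25}{8} e_{13} - \frac{5}{2} e_{23}; (e_{13})*r = -\frac{5}{4} + e_{12} + \frac{1}{4} e_{13} - \frac{5}{3} e_{23}; (-\frac{7}{6} e_{23})*r = -\frac{7}{6} - \frac{35}{24} e_{12} - \frac{35}{18} e_{13} - \frac{7}{24} e_{23}.
Sum: -\frac{43}{24} - \frac{37}{8} e_{12} + \frac{103}{72} e_{13} - \frac{107}{24} e_{23}; translating back through the correspondence:
Answer: -\frac{43}{24} - \frac{107}{24}i + \frac{103}{72}j - \frac{37}{8}k


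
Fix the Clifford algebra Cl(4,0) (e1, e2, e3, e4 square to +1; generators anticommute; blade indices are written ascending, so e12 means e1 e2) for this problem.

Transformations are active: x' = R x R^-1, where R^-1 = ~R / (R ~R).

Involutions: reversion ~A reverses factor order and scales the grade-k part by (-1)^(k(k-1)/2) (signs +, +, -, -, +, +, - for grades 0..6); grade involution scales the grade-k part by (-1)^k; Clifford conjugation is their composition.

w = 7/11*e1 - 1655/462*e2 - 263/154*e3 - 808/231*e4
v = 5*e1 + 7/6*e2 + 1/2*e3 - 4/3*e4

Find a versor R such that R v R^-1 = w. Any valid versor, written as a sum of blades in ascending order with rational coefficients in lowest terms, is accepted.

The midline construction: v and w both square to 511/18, so reflecting in their sum 62/11*e1 - 186/77*e2 - 93/77*e3 - 372/77*e4 exchanges them.
Answer: 62/11*e1 - 186/77*e2 - 93/77*e3 - 372/77*e4


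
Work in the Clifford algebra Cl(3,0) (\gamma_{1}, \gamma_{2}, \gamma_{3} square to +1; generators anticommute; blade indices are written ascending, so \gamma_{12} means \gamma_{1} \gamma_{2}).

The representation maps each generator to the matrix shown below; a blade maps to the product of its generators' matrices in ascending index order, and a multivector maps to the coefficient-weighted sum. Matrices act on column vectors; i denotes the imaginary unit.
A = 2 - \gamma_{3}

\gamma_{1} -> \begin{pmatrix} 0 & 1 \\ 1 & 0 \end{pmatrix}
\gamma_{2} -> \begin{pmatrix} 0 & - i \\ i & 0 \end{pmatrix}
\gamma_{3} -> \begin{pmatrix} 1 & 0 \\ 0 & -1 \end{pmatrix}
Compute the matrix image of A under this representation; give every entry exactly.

M = (2)*1 + (-1)*rho(\gamma_{3}), summed entrywise (1 is the identity matrix):
Answer: \begin{pmatrix} 1 & 0 \\ 0 & 3 \end{pmatrix}


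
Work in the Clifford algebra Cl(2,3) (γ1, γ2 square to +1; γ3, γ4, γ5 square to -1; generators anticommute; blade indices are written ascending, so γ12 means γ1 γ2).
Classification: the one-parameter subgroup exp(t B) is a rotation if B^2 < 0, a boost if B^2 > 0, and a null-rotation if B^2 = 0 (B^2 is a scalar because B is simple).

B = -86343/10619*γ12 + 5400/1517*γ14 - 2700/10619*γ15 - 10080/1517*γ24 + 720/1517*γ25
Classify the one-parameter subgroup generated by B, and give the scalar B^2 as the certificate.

B^2 term by term: the squares give (-86343/10619)^2*(γ12)^2 + (5400/1517)^2*(γ14)^2 + (-2700/10619)^2*(γ15)^2 + (-10080/1517)^2*(γ24)^2 + (720/1517)^2*(γ25)^2 = 7455113649/112763161*(-1) + 29160000/2301289*(+1) + 7290000/112763161*(+1) + 101606400/2301289*(+1) + 518400/2301289*(+1) = -9 (each basis 2-blade squares to minus the product of its generators' squares); cross terms between blades sharing an index anticommute and cancel; the commuting (index-disjoint) pairs give grade-4 terms 2*c*c'*(blade product), which cancel blade by blade — γ1245: -7776000/2301289 + 7776000/2301289 = 0 — confirming B is simple. So B^2 = -9.
Answer: rotation, certificate B^2 = -9. Certificate logic: -9 is a conjugation-invariant scalar, so its sign fixes rotation versus boost versus null-rotation outright.


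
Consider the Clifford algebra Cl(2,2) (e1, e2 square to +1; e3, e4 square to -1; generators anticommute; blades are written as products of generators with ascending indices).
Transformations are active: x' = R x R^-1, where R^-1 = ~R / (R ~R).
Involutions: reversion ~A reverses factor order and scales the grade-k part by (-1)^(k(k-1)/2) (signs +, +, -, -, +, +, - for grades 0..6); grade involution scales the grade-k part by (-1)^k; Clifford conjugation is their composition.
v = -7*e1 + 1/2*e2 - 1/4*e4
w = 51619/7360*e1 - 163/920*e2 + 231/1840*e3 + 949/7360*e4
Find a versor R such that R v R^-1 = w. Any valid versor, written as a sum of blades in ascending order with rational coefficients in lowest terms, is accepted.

Reasoning: v^2 = w^2 = 787/16 since conjugation preserves the quadratic form; R = v + w = 99/7360*e1 + 297/920*e2 + 231/1840*e3 - 891/7360*e4 is then valid when invertible, keeping its own part and reversing (v - w)/2.
Answer: 99/7360*e1 + 297/920*e2 + 231/1840*e3 - 891/7360*e4


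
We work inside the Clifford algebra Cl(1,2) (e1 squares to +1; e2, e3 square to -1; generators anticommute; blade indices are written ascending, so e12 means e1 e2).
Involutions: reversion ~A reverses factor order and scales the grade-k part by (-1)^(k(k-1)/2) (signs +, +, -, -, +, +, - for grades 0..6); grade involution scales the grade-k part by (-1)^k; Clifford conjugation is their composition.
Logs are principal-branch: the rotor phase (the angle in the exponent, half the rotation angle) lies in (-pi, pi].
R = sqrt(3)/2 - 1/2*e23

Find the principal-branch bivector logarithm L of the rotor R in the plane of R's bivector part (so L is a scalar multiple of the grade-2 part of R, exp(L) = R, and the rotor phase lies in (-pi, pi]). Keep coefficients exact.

The scalar part of R is sqrt(3)/2, so the principal-branch rotor phase is pinned; divide the bivector part by its sine to get the unit plane — L is the phase times that plane.
Concretely: cos(phase) = sqrt(3)/2 gives phase = ±pi/6, and since phase/sin(phase) is even the sign is immaterial: L = (phase/sin(phase)) * <R>_2 = (pi/3) * <R>_2.
Answer: -pi/6*e23


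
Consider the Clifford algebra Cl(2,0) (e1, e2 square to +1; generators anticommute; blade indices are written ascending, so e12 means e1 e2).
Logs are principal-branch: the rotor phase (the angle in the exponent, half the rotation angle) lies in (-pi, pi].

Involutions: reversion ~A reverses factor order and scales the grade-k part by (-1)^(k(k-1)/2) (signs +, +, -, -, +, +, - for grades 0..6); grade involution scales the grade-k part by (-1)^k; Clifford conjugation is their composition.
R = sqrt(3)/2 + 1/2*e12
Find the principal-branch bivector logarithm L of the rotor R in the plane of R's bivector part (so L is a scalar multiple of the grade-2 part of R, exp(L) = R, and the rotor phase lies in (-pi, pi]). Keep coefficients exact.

The scalar part of R is sqrt(3)/2, and that scalar determines the rotor phase on the principal branch; recovering the unit plane as bivector-part over sine of the phase gives L = phase * plane.
Concretely: cos(phase) = sqrt(3)/2 gives phase = ±pi/6, and since phase/sin(phase) is even the sign is immaterial: L = (phase/sin(phase)) * <R>_2 = (pi/3) * <R>_2.
Answer: pi/6*e12


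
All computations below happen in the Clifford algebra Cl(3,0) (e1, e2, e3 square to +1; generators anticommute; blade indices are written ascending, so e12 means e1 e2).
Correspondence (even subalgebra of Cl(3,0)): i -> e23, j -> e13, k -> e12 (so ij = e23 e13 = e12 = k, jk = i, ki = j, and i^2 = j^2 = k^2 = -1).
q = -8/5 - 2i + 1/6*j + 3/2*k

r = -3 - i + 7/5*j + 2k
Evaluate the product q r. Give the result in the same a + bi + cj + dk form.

In blades: q = -8/5 + 3/2*e12 + 1/6*e13 - 2*e23, r = -3 + 2*e12 + 7/5*e13 - e23.
Distribute q over r term by term (generator squares from the signature, products reordered to ascending indices): (-8/5)*r = 24/5 - 16/5*e12 - 56/25*e13 + 8/5*e23; (3/2*e12)*r = -3 - 9/2*e12 - 3/2*e13 - 21/10*e23; (1/6*e13)*r = -7/30 + 1/6*e12 - 1/2*e13 + 1/3*e23; (-2*e23)*r = -2 - 14/5*e12 + 4*e13 + 6*e23.
Sum: -13/30 - 31/3*e12 - 6/25*e13 + 35/6*e23; translating back through the correspondence:
Answer: -13/30 + 35/6*i - 6/25*j - 31/3*k
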